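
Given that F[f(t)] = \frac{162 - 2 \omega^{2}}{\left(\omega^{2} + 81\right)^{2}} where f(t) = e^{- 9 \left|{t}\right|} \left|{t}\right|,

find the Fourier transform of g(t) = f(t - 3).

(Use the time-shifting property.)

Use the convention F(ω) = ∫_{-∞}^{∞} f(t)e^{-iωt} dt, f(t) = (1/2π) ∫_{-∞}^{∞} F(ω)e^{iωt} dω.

F[g](ω) = \frac{2 \left(81 - \omega^{2}\right) e^{- 3 i \omega}}{\left(\omega^{2} + 81\right)^{2}}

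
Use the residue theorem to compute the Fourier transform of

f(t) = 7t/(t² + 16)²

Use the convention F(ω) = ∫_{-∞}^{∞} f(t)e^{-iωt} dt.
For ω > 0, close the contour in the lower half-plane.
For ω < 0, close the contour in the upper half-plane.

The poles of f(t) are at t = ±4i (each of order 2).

Let g(z) = f(z)e^{-iωz}; for large |z| the factor e^{-iωz} decays in the lower half-plane when ω > 0 and in the upper half-plane when ω < 0.

Case ω > 0 (lower half-plane, clockwise contour ⇒ F(ω) = -2πi·ΣRes):
  Res_{z = - 4 i} g(z) = \frac{7 \omega e^{- 4 \omega}}{16} (pole of order 2)
  F(ω) = -2πi·ΣRes = - \frac{7 i \pi \omega e^{- 4 \omega}}{8}

Case ω < 0 (upper half-plane, counterclockwise contour ⇒ F(ω) = +2πi·ΣRes):
  Res_{z = 4 i} g(z) = - \frac{7 \omega e^{4 \omega}}{16} (pole of order 2)
  F(ω) = 2πi·ΣRes = - \frac{7 i \pi \omega e^{4 \omega}}{8}

Both cases combine into a single formula in |ω|:

F(ω) = - \frac{7 i \pi \omega e^{- 4 \left|{\omega}\right|}}{8}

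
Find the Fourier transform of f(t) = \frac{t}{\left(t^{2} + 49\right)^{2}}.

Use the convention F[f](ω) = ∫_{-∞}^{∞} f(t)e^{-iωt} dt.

F(ω) = - \frac{i \pi \omega e^{- 7 \left|{\omega}\right|}}{14}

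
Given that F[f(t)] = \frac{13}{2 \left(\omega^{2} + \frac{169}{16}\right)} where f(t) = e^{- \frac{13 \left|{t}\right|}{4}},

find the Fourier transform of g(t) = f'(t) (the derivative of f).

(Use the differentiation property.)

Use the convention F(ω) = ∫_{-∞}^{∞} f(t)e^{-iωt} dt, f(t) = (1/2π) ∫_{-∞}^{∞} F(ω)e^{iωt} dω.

F[g](ω) = \frac{104 i \omega}{16 \omega^{2} + 169}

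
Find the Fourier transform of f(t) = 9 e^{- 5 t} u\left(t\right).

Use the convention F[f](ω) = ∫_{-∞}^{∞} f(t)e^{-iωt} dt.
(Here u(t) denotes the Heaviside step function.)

F(ω) = \frac{9}{i \omega + 5}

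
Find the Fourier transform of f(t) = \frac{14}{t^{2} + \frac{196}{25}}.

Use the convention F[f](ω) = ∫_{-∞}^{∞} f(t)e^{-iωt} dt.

F(ω) = 5 \pi e^{- \frac{14 \left|{\omega}\right|}{5}}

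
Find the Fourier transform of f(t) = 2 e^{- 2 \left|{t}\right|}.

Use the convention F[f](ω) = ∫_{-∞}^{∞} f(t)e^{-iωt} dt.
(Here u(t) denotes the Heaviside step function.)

F(ω) = \frac{8}{\omega^{2} + 4}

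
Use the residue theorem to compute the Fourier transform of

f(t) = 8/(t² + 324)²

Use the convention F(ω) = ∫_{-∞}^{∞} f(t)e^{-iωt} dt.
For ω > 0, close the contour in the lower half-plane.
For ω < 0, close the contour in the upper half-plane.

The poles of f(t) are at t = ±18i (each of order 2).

Let g(z) = f(z)e^{-iωz}; for large |z| the factor e^{-iωz} decays in the lower half-plane when ω > 0 and in the upper half-plane when ω < 0.

Case ω > 0 (lower half-plane, clockwise contour ⇒ F(ω) = -2πi·ΣRes):
  Res_{z = - 18 i} g(z) = \frac{i \left(18 \omega + 1\right) e^{- 18 \omega}}{2916} (pole of order 2)
  F(ω) = -2πi·ΣRes = \frac{\pi \left(18 \omega + 1\right) e^{- 18 \omega}}{1458}

Case ω < 0 (upper half-plane, counterclockwise contour ⇒ F(ω) = +2πi·ΣRes):
  Res_{z = 18 i} g(z) = \frac{i \left(18 \omega - 1\right) e^{18 \omega}}{2916} (pole of order 2)
  F(ω) = 2πi·ΣRes = \frac{\pi \left(1 - 18 \omega\right) e^{18 \omega}}{1458}

Both cases combine into a single formula in |ω|:

F(ω) = \frac{\pi \left(18 \left|{\omega}\right| + 1\right) e^{- 18 \left|{\omega}\right|}}{1458}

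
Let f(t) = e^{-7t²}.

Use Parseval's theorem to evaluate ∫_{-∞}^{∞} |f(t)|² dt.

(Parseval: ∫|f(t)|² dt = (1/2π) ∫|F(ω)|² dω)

∫|f(t)|² dt = \frac{\sqrt{14} \sqrt{\pi}}{14}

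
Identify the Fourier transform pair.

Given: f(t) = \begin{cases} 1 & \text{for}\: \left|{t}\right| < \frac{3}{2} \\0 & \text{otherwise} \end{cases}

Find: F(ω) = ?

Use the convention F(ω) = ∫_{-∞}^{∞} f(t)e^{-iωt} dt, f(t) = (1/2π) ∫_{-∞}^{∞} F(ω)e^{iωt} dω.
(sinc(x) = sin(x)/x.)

F(ω) = 3 \operatorname{sinc}{\left(\frac{3 \omega}{2} \right)}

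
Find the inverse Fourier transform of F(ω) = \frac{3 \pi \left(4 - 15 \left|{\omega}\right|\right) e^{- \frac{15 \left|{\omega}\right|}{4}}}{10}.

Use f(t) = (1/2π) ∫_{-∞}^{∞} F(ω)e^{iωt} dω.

f(t) = \frac{9 t^{2}}{\left(t^{2} + \frac{225}{16}\right)^{2}}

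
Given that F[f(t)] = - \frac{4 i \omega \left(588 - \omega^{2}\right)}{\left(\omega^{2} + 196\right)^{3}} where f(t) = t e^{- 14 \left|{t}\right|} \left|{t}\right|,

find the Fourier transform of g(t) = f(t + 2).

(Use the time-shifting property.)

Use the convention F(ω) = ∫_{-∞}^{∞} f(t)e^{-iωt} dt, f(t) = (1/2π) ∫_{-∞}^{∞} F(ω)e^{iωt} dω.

F[g](ω) = \frac{4 i \omega \left(\omega^{2} - 588\right) e^{2 i \omega}}{\left(\omega^{2} + 196\right)^{3}}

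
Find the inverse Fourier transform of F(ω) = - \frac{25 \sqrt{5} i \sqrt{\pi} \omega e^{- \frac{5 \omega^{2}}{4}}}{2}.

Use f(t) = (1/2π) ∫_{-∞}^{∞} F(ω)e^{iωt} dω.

f(t) = 5 t e^{- \frac{t^{2}}{5}}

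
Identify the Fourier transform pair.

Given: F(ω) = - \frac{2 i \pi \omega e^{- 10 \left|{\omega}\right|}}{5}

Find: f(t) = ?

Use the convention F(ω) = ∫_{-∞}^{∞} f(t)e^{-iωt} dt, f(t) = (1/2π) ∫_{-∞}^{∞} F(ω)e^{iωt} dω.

f(t) = \frac{8 t}{\left(t^{2} + 100\right)^{2}}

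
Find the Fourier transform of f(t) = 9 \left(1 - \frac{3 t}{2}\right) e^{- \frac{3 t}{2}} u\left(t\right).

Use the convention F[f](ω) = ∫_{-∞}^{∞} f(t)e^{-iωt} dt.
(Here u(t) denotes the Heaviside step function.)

F(ω) = \frac{36 i \omega}{- 4 \omega^{2} + 12 i \omega + 9}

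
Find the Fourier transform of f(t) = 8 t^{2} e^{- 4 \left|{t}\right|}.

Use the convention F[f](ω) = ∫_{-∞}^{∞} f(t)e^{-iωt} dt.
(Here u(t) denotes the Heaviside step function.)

F(ω) = \frac{128 \left(16 - 3 \omega^{2}\right)}{\left(\omega^{2} + 16\right)^{3}}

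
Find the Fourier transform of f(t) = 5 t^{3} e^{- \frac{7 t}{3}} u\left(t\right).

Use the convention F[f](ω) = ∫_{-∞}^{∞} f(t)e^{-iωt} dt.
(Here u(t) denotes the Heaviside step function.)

F(ω) = \frac{2430}{\left(3 i \omega + 7\right)^{4}}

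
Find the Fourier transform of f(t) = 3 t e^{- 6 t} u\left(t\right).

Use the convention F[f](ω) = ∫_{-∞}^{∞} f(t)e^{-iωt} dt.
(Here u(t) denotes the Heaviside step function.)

F(ω) = \frac{3}{\left(i \omega + 6\right)^{2}}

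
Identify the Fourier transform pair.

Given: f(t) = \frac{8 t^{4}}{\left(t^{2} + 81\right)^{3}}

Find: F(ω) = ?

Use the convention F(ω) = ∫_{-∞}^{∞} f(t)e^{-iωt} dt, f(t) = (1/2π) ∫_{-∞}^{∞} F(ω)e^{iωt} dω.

F(ω) = \frac{\pi \left(27 \omega^{2} - 15 \left|{\omega}\right| + 1\right) e^{- 9 \left|{\omega}\right|}}{3}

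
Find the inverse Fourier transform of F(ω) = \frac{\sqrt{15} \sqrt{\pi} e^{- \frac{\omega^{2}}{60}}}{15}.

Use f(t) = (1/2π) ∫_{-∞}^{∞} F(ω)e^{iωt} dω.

f(t) = e^{- 15 t^{2}}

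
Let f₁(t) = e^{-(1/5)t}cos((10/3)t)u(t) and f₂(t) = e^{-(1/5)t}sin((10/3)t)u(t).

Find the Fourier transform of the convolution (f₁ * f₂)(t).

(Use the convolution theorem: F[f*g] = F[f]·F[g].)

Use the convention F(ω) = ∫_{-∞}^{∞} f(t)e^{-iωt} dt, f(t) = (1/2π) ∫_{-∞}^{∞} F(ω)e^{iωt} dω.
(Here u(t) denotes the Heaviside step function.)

F[f₁*f₂](ω) = \frac{33750 \left(5 i \omega + 1\right)}{\left(9 \left(5 i \omega + 1\right)^{2} + 2500\right)^{2}}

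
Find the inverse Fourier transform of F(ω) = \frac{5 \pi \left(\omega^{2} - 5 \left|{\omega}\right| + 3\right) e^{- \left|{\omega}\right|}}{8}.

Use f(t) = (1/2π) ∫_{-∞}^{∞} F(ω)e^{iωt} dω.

f(t) = \frac{5 t^{4}}{\left(t^{2} + 1\right)^{3}}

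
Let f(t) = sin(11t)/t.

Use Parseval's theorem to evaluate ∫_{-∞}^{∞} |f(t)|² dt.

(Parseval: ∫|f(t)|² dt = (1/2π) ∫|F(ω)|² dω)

∫|f(t)|² dt = 11 \pi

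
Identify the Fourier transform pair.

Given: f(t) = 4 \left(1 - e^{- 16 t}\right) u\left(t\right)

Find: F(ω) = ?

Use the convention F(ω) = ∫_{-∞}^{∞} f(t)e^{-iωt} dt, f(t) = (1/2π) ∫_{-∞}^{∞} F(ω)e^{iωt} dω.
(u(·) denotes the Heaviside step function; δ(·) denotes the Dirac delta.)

F(ω) = 4 \pi \delta\left(\omega\right) - \frac{64 i}{\omega \left(i \omega + 16\right)}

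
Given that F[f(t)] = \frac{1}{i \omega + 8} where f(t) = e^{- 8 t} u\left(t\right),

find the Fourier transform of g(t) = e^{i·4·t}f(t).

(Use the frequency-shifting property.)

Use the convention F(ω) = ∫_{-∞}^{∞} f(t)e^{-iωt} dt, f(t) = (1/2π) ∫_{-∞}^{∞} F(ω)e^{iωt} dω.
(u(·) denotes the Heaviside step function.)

F[g](ω) = \frac{1}{i \left(\omega - 4\right) + 8}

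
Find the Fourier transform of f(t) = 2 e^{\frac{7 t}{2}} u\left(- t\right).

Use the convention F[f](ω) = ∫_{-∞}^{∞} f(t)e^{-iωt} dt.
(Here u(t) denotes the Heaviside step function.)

F(ω) = - \frac{4}{2 i \omega - 7}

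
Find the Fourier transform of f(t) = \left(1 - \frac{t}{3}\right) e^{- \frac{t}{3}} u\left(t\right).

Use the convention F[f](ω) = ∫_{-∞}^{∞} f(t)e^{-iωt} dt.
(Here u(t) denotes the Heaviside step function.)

F(ω) = \frac{9 i \omega}{- 9 \omega^{2} + 6 i \omega + 1}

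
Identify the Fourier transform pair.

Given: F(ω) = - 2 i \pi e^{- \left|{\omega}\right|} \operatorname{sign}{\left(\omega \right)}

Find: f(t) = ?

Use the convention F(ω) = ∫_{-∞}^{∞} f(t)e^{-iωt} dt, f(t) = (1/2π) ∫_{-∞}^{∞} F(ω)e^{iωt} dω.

f(t) = \frac{2 t}{t^{2} + 1}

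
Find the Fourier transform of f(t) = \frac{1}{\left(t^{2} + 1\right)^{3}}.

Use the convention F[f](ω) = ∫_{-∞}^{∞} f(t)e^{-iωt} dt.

F(ω) = \frac{\pi \left(\omega^{2} + 3 \left|{\omega}\right| + 3\right) e^{- \left|{\omega}\right|}}{8}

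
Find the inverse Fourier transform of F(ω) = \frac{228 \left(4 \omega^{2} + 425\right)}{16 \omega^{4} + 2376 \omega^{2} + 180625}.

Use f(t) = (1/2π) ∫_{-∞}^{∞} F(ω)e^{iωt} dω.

f(t) = 3 e^{- \frac{19 \left|{t}\right|}{2}} \cos{\left(4 \left|{t}\right| \right)}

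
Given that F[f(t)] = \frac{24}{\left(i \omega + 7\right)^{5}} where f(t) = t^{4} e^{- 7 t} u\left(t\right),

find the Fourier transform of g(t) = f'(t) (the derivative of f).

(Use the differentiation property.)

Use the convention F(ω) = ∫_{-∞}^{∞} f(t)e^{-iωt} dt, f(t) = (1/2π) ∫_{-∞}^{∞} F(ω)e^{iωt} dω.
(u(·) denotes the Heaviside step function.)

F[g](ω) = \frac{24 i \omega}{\left(i \omega + 7\right)^{5}}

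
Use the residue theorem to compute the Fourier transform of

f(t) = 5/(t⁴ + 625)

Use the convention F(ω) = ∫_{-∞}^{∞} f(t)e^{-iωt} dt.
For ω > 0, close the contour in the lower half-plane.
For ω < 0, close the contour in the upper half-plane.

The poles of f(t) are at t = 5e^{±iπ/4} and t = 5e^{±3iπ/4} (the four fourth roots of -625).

Let g(z) = f(z)e^{-iωz}; for large |z| the factor e^{-iωz} decays in the lower half-plane when ω > 0 and in the upper half-plane when ω < 0.

Case ω > 0 (lower half-plane, clockwise contour ⇒ F(ω) = -2πi·ΣRes):
  Res_{z = - \frac{5 \sqrt{2}}{2} - \frac{5 \sqrt{2} i}{2}} g(z) = \frac{\sqrt{2} i \left(1 - i\right) e^{\frac{5 \sqrt{2} \omega \left(-1 + i\right)}{2}}}{200}
  Res_{z = \frac{5 \sqrt{2}}{2} - \frac{5 \sqrt{2} i}{2}} g(z) = \frac{\sqrt{2} i \left(1 + i\right) e^{- \frac{5 \sqrt{2} \omega \left(1 + i\right)}{2}}}{200}
  F(ω) = -2πi·ΣRes = \frac{\sqrt{2} \pi \left(1 - i\right) \left(e^{5 \sqrt{2} i \omega} + i\right) e^{- \frac{5 \sqrt{2} \omega \left(1 + i\right)}{2}}}{100} = \frac{\pi e^{- \frac{5 \sqrt{2} \omega}{2}} \sin{\left(\frac{5 \sqrt{2} \omega}{2} + \frac{\pi}{4} \right)}}{25}

Case ω < 0 (upper half-plane, counterclockwise contour ⇒ F(ω) = +2πi·ΣRes):
  Res_{z = \frac{5 \sqrt{2}}{2} + \frac{5 \sqrt{2} i}{2}} g(z) = \frac{\sqrt{2} i \left(-1 + i\right) e^{\frac{5 \sqrt{2} \omega \left(1 - i\right)}{2}}}{200}
  Res_{z = - \frac{5 \sqrt{2}}{2} + \frac{5 \sqrt{2} i}{2}} g(z) = \frac{\sqrt{2} \left(1 - i\right) e^{\frac{5 \sqrt{2} \omega \left(1 + i\right)}{2}}}{200}
  F(ω) = 2πi·ΣRes = - \frac{\sqrt{2} i \pi \left(i \left(1 - i\right) e^{\frac{5 \sqrt{2} \omega \left(1 - i\right)}{2}} - \left(1 - i\right) e^{\frac{5 \sqrt{2} \omega \left(1 + i\right)}{2}}\right)}{100} = \frac{\pi e^{\frac{5 \sqrt{2} \omega}{2}} \cos{\left(\frac{5 \sqrt{2} \omega}{2} + \frac{\pi}{4} \right)}}{25}

Both cases combine into a single formula in |ω|:

F(ω) = \frac{\pi e^{- \frac{5 \sqrt{2} \left|{\omega}\right|}{2}} \sin{\left(\frac{5 \sqrt{2} \left|{\omega}\right|}{2} + \frac{\pi}{4} \right)}}{25}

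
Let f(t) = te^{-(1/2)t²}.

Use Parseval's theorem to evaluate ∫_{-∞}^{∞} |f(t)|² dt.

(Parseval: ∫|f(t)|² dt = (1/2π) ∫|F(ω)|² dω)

∫|f(t)|² dt = \frac{\sqrt{\pi}}{2}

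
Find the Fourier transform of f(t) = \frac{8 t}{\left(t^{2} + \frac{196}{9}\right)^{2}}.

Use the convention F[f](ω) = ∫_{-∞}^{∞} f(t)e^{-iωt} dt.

F(ω) = - \frac{6 i \pi \omega e^{- \frac{14 \left|{\omega}\right|}{3}}}{7}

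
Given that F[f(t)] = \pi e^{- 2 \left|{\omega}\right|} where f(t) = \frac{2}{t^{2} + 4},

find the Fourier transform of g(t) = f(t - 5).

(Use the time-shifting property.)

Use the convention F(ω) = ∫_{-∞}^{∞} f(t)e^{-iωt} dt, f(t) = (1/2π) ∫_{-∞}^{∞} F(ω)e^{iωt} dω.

F[g](ω) = \pi e^{- 5 i \omega - 2 \left|{\omega}\right|}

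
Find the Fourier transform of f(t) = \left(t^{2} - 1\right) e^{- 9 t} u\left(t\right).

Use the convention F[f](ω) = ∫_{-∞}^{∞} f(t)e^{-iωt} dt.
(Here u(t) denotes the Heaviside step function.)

F(ω) = \frac{2 i \omega - \left(i \omega + 9\right)^{3} + 18}{\left(i \omega + 9\right)^{4}}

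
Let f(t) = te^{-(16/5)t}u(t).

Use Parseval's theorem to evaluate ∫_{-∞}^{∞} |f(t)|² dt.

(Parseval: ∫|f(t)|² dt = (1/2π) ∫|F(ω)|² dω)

∫|f(t)|² dt = \frac{125}{16384}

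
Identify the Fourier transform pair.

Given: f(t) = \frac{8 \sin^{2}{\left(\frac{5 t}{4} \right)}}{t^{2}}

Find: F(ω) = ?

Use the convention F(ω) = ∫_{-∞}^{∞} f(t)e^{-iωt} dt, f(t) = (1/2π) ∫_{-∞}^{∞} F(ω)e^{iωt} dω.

F(ω) = \begin{cases} 2 \pi \left(5 - 2 \left|{\omega}\right|\right) & \text{for}\: \omega > - \frac{5}{2} \wedge \omega < \frac{5}{2} \\0 & \text{otherwise} \end{cases}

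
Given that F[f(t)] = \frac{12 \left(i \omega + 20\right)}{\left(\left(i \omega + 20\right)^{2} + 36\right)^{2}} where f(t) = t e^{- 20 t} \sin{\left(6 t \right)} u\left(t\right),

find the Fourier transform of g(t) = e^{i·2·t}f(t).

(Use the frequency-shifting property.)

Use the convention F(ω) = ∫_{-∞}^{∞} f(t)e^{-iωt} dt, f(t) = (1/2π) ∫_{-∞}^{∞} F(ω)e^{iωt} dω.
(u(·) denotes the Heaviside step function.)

F[g](ω) = \frac{12 \left(i \left(\omega - 2\right) + 20\right)}{\left(\left(i \left(\omega - 2\right) + 20\right)^{2} + 36\right)^{2}}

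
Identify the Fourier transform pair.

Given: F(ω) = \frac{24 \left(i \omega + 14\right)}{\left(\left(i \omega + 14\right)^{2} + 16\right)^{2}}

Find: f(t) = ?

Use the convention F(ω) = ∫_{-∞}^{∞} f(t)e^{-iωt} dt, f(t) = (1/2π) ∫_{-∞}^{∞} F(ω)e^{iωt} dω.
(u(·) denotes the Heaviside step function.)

f(t) = 3 t e^{- 14 t} \sin{\left(4 t \right)} u\left(t\right)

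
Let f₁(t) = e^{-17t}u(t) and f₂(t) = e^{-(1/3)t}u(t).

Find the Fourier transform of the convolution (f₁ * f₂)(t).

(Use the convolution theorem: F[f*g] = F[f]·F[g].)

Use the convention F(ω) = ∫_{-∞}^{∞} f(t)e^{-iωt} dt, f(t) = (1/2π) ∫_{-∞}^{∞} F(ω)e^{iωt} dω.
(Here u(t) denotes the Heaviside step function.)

F[f₁*f₂](ω) = \frac{3}{\left(i \omega + 17\right) \left(3 i \omega + 1\right)}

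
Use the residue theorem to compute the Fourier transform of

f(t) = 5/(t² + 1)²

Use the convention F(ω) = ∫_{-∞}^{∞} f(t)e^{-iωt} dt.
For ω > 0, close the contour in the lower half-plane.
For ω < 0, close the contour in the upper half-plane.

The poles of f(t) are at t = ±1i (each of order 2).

Let g(z) = f(z)e^{-iωz}; for large |z| the factor e^{-iωz} decays in the lower half-plane when ω > 0 and in the upper half-plane when ω < 0.

Case ω > 0 (lower half-plane, clockwise contour ⇒ F(ω) = -2πi·ΣRes):
  Res_{z = - i} g(z) = \frac{5 i \left(\omega + 1\right) e^{- \omega}}{4} (pole of order 2)
  F(ω) = -2πi·ΣRes = \frac{5 \pi \left(\omega + 1\right) e^{- \omega}}{2}

Case ω < 0 (upper half-plane, counterclockwise contour ⇒ F(ω) = +2πi·ΣRes):
  Res_{z = i} g(z) = \frac{5 i \left(\omega - 1\right) e^{\omega}}{4} (pole of order 2)
  F(ω) = 2πi·ΣRes = \frac{5 \pi \left(1 - \omega\right) e^{\omega}}{2}

Both cases combine into a single formula in |ω|:

F(ω) = \frac{5 \pi \left(\left|{\omega}\right| + 1\right) e^{- \left|{\omega}\right|}}{2}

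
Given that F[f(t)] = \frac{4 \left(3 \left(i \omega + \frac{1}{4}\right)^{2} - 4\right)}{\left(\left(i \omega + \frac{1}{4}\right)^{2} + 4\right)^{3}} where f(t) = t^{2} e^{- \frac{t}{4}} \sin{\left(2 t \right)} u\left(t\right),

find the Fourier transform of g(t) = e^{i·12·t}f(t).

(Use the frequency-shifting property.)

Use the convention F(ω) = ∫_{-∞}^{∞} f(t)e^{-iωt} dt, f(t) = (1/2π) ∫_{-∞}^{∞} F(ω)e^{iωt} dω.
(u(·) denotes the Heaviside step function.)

F[g](ω) = \frac{1024 \left(3 \left(4 i \left(\omega - 12\right) + 1\right)^{2} - 64\right)}{\left(\left(4 i \left(\omega - 12\right) + 1\right)^{2} + 64\right)^{3}}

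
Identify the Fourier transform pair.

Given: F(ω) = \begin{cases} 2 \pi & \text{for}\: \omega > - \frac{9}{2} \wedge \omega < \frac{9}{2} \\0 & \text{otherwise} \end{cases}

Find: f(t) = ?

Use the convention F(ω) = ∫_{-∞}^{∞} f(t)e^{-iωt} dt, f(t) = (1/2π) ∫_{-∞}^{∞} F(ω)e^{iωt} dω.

f(t) = \frac{2 \sin{\left(\frac{9 t}{2} \right)}}{t}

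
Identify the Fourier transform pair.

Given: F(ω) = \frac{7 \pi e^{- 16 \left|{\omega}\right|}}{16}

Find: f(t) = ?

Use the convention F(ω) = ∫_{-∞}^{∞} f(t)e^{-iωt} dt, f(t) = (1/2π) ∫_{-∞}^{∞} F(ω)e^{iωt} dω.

f(t) = \frac{7}{t^{2} + 256}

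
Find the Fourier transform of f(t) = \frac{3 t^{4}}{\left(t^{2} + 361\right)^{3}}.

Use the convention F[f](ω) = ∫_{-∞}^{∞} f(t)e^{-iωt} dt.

F(ω) = \frac{3 \pi \left(361 \omega^{2} - 95 \left|{\omega}\right| + 3\right) e^{- 19 \left|{\omega}\right|}}{152}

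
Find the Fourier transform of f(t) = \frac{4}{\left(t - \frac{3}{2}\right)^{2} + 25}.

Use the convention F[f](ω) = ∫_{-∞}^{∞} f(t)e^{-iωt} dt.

F(ω) = \frac{4 \pi e^{- \frac{3 i \omega}{2} - 5 \left|{\omega}\right|}}{5}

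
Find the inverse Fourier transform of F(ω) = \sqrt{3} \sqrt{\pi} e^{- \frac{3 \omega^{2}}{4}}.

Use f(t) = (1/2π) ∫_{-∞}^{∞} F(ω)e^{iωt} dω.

f(t) = e^{- \frac{t^{2}}{3}}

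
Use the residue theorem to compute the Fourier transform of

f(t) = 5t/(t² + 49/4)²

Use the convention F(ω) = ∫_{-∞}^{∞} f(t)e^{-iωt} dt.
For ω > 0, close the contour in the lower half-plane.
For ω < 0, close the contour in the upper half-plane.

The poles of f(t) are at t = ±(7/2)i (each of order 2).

Let g(z) = f(z)e^{-iωz}; for large |z| the factor e^{-iωz} decays in the lower half-plane when ω > 0 and in the upper half-plane when ω < 0.

Case ω > 0 (lower half-plane, clockwise contour ⇒ F(ω) = -2πi·ΣRes):
  Res_{z = - \frac{7 i}{2}} g(z) = \frac{5 \omega e^{- \frac{7 \omega}{2}}}{14} (pole of order 2)
  F(ω) = -2πi·ΣRes = - \frac{5 i \pi \omega e^{- \frac{7 \omega}{2}}}{7}

Case ω < 0 (upper half-plane, counterclockwise contour ⇒ F(ω) = +2πi·ΣRes):
  Res_{z = \frac{7 i}{2}} g(z) = - \frac{5 \omega e^{\frac{7 \omega}{2}}}{14} (pole of order 2)
  F(ω) = 2πi·ΣRes = - \frac{5 i \pi \omega e^{\frac{7 \omega}{2}}}{7}

Both cases combine into a single formula in |ω|:

F(ω) = - \frac{5 i \pi \omega e^{- \frac{7 \left|{\omega}\right|}{2}}}{7}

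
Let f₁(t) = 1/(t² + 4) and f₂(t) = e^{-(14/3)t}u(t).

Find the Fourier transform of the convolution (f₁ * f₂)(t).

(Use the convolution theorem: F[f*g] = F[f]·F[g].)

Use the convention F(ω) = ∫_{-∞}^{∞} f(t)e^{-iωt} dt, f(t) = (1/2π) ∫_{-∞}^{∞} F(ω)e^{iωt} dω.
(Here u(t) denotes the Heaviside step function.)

F[f₁*f₂](ω) = \frac{3 \pi e^{- 2 \left|{\omega}\right|}}{2 \left(3 i \omega + 14\right)}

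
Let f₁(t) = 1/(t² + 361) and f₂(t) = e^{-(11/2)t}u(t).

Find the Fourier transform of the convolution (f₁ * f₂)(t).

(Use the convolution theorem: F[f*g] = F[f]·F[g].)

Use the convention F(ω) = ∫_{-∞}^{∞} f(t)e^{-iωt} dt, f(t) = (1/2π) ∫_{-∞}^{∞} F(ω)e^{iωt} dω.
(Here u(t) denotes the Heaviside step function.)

F[f₁*f₂](ω) = \frac{2 \pi e^{- 19 \left|{\omega}\right|}}{19 \left(2 i \omega + 11\right)}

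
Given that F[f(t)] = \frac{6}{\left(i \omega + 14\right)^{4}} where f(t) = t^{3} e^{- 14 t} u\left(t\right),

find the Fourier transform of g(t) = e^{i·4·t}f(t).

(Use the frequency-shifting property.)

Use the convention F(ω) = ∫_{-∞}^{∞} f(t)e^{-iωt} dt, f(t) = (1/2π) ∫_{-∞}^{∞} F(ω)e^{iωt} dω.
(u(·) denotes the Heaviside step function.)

F[g](ω) = \frac{6}{\left(i \left(\omega - 4\right) + 14\right)^{4}}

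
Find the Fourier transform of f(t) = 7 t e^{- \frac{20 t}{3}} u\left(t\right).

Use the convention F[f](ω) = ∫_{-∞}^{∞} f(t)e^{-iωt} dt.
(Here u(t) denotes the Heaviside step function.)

F(ω) = \frac{63}{\left(3 i \omega + 20\right)^{2}}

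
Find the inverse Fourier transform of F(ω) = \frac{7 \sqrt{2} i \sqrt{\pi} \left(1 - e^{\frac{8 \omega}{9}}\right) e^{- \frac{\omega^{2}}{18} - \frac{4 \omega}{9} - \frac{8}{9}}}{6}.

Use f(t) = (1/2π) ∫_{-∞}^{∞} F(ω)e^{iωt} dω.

f(t) = 7 e^{- \frac{9 t^{2}}{2}} \sin{\left(4 t \right)}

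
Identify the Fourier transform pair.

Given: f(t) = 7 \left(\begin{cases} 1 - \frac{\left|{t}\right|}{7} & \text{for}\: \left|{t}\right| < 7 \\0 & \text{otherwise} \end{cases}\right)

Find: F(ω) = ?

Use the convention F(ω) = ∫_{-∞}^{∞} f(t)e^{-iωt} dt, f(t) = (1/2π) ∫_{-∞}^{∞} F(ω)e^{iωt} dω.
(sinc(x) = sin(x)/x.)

F(ω) = 49 \operatorname{sinc}^{2}{\left(\frac{7 \omega}{2} \right)}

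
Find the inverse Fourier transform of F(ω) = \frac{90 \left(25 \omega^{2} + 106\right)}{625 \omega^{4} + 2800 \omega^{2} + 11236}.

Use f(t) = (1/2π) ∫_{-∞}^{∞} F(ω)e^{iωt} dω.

f(t) = e^{- \frac{9 \left|{t}\right|}{5}} \cos{\left(\left|{t}\right| \right)}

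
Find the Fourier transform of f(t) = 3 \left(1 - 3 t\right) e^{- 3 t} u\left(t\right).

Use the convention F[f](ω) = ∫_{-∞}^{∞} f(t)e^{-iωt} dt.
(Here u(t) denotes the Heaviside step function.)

F(ω) = \frac{3 i \omega}{- \omega^{2} + 6 i \omega + 9}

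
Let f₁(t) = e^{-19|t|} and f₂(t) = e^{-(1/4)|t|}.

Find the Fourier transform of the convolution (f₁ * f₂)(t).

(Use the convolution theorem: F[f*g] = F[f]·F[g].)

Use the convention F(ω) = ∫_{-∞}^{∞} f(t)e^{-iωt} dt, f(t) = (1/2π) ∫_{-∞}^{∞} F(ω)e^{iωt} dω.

F[f₁*f₂](ω) = \frac{304}{\left(\omega^{2} + 361\right) \left(16 \omega^{2} + 1\right)}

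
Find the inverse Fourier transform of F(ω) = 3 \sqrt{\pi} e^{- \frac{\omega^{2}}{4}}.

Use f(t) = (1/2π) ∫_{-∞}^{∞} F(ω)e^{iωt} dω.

f(t) = 3 e^{- t^{2}}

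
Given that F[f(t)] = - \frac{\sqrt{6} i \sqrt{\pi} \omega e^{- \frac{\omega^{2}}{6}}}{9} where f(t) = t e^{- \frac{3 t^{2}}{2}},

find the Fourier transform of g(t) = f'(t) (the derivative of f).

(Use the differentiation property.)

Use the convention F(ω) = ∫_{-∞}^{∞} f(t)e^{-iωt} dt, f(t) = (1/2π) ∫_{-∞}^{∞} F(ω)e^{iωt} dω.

F[g](ω) = \frac{\sqrt{6} \sqrt{\pi} \omega^{2} e^{- \frac{\omega^{2}}{6}}}{9}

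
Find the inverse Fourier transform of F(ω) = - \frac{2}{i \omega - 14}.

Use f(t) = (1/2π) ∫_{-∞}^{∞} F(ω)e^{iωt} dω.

f(t) = 2 e^{14 t} u\left(- t\right)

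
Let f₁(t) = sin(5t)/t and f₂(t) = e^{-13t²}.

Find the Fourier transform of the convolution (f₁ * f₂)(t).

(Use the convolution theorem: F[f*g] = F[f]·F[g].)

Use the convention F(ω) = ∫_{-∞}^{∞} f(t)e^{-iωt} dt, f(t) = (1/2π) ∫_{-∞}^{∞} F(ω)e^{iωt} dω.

F[f₁*f₂](ω) = \begin{cases} \frac{\sqrt{13} \pi^{\frac{3}{2}} e^{- \frac{\omega^{2}}{52}}}{13} & \text{for}\: \omega > -5 \wedge \omega < 5 \\0 & \text{otherwise} \end{cases}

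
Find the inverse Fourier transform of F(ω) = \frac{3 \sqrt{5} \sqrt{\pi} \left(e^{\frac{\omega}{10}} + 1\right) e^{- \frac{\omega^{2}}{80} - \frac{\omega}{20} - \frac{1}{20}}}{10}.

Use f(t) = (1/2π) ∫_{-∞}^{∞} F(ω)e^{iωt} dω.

f(t) = 6 e^{- 20 t^{2}} \cos{\left(2 t \right)}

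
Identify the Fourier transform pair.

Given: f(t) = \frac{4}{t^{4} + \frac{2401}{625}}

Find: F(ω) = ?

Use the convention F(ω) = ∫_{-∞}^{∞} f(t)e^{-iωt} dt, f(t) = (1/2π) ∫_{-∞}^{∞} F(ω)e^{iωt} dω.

F(ω) = \frac{500 \pi e^{- \frac{7 \sqrt{2} \left|{\omega}\right|}{10}} \sin{\left(\frac{7 \sqrt{2} \left|{\omega}\right|}{10} + \frac{\pi}{4} \right)}}{343}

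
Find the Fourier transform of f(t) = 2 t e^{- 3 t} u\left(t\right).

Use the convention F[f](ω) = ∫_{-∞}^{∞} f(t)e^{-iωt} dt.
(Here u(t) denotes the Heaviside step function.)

F(ω) = \frac{2}{\left(i \omega + 3\right)^{2}}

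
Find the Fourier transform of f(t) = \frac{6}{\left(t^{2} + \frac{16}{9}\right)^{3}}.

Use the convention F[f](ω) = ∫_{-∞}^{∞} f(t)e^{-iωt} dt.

F(ω) = \frac{81 \pi \left(16 \omega^{2} + 36 \left|{\omega}\right| + 27\right) e^{- \frac{4 \left|{\omega}\right|}{3}}}{4096}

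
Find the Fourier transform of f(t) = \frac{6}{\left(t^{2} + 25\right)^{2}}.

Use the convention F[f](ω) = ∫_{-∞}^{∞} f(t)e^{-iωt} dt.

F(ω) = \frac{3 \pi \left(5 \left|{\omega}\right| + 1\right) e^{- 5 \left|{\omega}\right|}}{125}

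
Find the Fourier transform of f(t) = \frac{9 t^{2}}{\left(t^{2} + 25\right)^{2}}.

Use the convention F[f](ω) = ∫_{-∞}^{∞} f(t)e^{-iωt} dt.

F(ω) = \frac{9 \pi \left(1 - 5 \left|{\omega}\right|\right) e^{- 5 \left|{\omega}\right|}}{10}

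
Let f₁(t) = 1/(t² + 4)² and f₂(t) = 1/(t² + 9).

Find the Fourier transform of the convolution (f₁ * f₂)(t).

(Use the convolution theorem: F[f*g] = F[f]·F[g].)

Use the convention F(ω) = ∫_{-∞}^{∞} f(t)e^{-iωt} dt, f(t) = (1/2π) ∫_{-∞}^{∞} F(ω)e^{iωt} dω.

F[f₁*f₂](ω) = \frac{\pi^{2} \left(2 \left|{\omega}\right| + 1\right) e^{- 5 \left|{\omega}\right|}}{48}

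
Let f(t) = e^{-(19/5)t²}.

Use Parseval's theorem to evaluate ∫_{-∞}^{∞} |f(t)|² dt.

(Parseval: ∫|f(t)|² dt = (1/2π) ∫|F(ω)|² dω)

∫|f(t)|² dt = \frac{\sqrt{190} \sqrt{\pi}}{38}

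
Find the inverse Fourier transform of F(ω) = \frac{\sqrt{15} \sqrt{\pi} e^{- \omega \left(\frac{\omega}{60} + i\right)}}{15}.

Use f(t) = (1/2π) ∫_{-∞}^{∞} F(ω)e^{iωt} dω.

f(t) = e^{- 15 \left(t - 1\right)^{2}}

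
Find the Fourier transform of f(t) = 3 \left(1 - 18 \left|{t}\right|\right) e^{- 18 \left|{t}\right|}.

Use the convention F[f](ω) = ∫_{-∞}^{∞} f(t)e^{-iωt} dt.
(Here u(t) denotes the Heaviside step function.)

F(ω) = \frac{216 \omega^{2}}{\left(\omega^{2} + 324\right)^{2}}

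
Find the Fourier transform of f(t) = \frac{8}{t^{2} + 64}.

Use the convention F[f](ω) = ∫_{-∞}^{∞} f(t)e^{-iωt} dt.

F(ω) = \pi e^{- 8 \left|{\omega}\right|}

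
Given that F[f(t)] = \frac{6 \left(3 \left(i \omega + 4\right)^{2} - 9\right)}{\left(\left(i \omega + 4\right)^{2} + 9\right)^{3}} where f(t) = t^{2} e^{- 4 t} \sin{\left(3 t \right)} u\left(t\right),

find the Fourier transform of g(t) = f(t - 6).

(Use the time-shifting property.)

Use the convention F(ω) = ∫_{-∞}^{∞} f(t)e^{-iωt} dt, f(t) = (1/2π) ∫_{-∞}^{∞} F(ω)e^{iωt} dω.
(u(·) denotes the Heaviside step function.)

F[g](ω) = \frac{18 \left(\left(i \omega + 4\right)^{2} - 3\right) e^{- 6 i \omega}}{\left(\left(i \omega + 4\right)^{2} + 9\right)^{3}}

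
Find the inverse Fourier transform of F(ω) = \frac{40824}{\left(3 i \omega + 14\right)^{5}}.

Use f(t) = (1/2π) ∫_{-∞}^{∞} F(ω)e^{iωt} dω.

f(t) = 7 t^{4} e^{- \frac{14 t}{3}} u\left(t\right)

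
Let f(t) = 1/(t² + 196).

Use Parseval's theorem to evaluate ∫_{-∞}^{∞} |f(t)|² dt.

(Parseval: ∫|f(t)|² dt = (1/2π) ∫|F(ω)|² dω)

∫|f(t)|² dt = \frac{\pi}{5488}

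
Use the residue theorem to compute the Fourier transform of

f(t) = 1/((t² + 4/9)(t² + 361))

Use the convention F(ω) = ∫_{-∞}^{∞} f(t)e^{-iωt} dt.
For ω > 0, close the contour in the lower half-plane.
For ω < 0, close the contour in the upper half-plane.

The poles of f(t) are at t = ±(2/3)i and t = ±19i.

Let g(z) = f(z)e^{-iωz}; for large |z| the factor e^{-iωz} decays in the lower half-plane when ω > 0 and in the upper half-plane when ω < 0.

Case ω > 0 (lower half-plane, clockwise contour ⇒ F(ω) = -2πi·ΣRes):
  Res_{z = - \frac{2 i}{3}} g(z) = \frac{27 i e^{- \frac{2 \omega}{3}}}{12980}
  Res_{z = - 19 i} g(z) = - \frac{9 i e^{- 19 \omega}}{123310}
  F(ω) = -2πi·ΣRes = - \frac{9 \pi e^{- 19 \omega}}{61655} + \frac{27 \pi e^{- \frac{2 \omega}{3}}}{6490}

Case ω < 0 (upper half-plane, counterclockwise contour ⇒ F(ω) = +2πi·ΣRes):
  Res_{z = \frac{2 i}{3}} g(z) = - \frac{27 i e^{\frac{2 \omega}{3}}}{12980}
  Res_{z = 19 i} g(z) = \frac{9 i e^{19 \omega}}{123310}
  F(ω) = 2πi·ΣRes = \frac{9 \pi \left(57 e^{\frac{2 \omega}{3}} - 2 e^{19 \omega}\right)}{123310}

Both cases combine into a single formula in |ω|:

F(ω) = - \frac{9 \pi e^{- 19 \left|{\omega}\right|}}{61655} + \frac{27 \pi e^{- \frac{2 \left|{\omega}\right|}{3}}}{6490}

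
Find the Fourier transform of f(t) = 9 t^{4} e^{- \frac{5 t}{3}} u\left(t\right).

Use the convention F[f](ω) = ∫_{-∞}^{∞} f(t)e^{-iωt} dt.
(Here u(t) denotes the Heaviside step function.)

F(ω) = \frac{52488}{\left(3 i \omega + 5\right)^{5}}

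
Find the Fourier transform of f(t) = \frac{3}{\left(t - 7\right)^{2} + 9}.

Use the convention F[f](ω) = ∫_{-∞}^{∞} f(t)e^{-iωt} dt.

F(ω) = \pi e^{- 7 i \omega - 3 \left|{\omega}\right|}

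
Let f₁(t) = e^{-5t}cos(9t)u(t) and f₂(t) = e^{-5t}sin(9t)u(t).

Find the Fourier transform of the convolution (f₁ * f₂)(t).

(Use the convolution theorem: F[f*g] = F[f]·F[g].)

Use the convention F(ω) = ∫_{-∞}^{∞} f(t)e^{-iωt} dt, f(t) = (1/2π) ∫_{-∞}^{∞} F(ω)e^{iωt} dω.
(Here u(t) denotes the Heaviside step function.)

F[f₁*f₂](ω) = \frac{9 \left(i \omega + 5\right)}{\left(\left(i \omega + 5\right)^{2} + 81\right)^{2}}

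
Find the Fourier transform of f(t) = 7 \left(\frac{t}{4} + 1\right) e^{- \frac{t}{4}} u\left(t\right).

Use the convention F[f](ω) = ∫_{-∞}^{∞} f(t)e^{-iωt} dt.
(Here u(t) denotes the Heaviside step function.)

F(ω) = \frac{56 \left(- 2 i \omega - 1\right)}{16 \omega^{2} - 8 i \omega - 1}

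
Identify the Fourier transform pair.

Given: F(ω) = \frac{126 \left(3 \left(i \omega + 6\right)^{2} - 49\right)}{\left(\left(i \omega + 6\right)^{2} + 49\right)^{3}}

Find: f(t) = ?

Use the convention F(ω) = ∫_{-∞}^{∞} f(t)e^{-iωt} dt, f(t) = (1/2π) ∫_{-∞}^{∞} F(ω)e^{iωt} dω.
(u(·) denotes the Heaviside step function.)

f(t) = 9 t^{2} e^{- 6 t} \sin{\left(7 t \right)} u\left(t\right)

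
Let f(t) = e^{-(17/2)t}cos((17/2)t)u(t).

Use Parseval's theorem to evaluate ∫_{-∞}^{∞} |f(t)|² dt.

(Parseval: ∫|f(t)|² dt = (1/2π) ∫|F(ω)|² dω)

∫|f(t)|² dt = \frac{3}{68}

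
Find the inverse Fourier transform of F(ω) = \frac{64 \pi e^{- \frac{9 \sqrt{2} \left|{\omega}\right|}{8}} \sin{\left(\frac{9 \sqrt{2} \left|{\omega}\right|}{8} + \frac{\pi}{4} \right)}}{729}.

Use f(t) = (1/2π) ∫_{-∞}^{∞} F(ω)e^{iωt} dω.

f(t) = \frac{1}{t^{4} + \frac{6561}{256}}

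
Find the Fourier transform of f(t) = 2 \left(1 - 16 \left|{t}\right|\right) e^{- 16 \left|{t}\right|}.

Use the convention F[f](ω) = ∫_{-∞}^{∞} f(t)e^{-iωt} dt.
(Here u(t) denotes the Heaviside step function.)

F(ω) = \frac{128 \omega^{2}}{\left(\omega^{2} + 256\right)^{2}}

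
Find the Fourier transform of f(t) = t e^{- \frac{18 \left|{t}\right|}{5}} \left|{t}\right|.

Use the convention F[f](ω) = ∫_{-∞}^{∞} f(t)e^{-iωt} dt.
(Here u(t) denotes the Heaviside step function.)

F(ω) = \frac{2500 i \omega \left(25 \omega^{2} - 972\right)}{\left(25 \omega^{2} + 324\right)^{3}}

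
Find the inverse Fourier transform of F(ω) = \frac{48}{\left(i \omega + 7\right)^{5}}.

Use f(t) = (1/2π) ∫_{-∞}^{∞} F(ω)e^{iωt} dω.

f(t) = 2 t^{4} e^{- 7 t} u\left(t\right)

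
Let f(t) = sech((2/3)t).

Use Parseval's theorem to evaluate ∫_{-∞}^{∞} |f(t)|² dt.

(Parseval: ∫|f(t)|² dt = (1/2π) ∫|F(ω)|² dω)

∫|f(t)|² dt = 3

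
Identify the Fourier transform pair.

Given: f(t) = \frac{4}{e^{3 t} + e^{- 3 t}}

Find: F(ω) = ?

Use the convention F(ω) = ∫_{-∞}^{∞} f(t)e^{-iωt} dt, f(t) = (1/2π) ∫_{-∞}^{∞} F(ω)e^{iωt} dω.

F(ω) = \frac{2 \pi}{3 \cosh{\left(\frac{\pi \omega}{6} \right)}}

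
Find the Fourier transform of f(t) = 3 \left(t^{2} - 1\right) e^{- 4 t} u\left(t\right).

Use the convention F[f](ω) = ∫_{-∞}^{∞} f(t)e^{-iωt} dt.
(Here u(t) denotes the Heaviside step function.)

F(ω) = \frac{3 \left(2 i \omega - \left(i \omega + 4\right)^{3} + 8\right)}{\left(i \omega + 4\right)^{4}}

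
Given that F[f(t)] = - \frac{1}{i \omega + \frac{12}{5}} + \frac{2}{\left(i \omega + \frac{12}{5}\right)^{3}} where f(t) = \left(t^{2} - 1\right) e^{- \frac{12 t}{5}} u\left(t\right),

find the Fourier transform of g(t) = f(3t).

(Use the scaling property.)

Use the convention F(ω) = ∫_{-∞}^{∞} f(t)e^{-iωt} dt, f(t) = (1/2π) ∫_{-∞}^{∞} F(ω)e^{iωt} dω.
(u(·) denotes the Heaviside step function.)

F[g](ω) = \frac{5 \left(2250 i \omega - \left(5 i \omega + 36\right)^{3} + 16200\right)}{\left(5 i \omega + 36\right)^{4}}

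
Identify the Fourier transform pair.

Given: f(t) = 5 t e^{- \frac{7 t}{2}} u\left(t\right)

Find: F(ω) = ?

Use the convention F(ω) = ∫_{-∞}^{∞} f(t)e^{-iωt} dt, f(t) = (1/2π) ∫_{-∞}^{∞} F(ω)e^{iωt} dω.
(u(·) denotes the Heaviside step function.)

F(ω) = \frac{20}{\left(2 i \omega + 7\right)^{2}}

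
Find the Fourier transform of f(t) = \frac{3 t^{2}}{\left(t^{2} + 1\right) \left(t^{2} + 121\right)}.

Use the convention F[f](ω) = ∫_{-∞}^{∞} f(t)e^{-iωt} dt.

F(ω) = \frac{\pi \left(11 - e^{10 \left|{\omega}\right|}\right) e^{- 11 \left|{\omega}\right|}}{40}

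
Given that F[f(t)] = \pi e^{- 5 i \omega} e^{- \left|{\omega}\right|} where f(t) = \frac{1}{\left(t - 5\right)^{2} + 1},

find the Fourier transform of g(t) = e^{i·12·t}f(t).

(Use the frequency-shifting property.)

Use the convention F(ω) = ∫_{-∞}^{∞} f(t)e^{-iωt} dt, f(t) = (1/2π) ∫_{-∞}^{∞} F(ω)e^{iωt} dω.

F[g](ω) = \pi e^{- 5 i \left(\omega - 12\right) - \left|{\omega - 12}\right|}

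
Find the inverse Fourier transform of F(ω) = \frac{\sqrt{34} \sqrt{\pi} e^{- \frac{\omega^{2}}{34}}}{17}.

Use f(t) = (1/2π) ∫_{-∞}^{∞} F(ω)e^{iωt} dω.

f(t) = e^{- \frac{17 t^{2}}{2}}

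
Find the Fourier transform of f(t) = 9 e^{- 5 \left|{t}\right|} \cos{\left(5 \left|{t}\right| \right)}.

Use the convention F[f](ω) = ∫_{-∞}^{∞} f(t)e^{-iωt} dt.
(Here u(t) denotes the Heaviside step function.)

F(ω) = \frac{90 \left(\omega^{2} + 50\right)}{\omega^{4} + 2500}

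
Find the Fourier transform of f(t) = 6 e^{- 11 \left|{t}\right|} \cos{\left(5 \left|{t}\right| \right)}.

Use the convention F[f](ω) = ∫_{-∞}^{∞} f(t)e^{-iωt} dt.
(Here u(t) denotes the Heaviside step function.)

F(ω) = \frac{132 \left(\omega^{2} + 146\right)}{\omega^{4} + 192 \omega^{2} + 21316}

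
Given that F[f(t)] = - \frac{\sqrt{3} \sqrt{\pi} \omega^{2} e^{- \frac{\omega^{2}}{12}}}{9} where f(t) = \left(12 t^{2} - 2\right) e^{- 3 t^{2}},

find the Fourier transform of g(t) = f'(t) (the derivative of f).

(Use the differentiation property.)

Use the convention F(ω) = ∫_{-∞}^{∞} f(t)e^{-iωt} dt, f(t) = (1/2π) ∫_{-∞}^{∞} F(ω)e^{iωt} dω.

F[g](ω) = - \frac{\sqrt{3} i \sqrt{\pi} \omega^{3} e^{- \frac{\omega^{2}}{12}}}{9}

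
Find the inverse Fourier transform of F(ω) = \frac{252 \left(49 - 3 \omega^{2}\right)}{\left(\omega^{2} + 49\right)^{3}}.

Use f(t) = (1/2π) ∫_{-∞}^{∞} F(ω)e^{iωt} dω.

f(t) = 9 t^{2} e^{- 7 \left|{t}\right|}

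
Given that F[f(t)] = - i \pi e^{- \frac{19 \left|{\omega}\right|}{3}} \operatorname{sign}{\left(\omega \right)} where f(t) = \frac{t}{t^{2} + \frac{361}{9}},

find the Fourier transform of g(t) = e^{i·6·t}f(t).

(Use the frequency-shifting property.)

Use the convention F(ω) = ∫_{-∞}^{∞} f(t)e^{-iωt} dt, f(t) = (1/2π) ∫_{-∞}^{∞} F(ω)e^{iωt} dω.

F[g](ω) = - i \pi e^{- \frac{19 \left|{\omega - 6}\right|}{3}} \operatorname{sign}{\left(\omega - 6 \right)}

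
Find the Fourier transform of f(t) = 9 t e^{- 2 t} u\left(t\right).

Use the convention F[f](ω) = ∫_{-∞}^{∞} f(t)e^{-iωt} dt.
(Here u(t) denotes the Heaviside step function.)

F(ω) = \frac{9}{\left(i \omega + 2\right)^{2}}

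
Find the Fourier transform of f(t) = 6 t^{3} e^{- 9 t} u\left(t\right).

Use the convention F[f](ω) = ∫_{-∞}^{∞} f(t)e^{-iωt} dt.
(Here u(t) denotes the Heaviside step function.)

F(ω) = \frac{36}{\left(i \omega + 9\right)^{4}}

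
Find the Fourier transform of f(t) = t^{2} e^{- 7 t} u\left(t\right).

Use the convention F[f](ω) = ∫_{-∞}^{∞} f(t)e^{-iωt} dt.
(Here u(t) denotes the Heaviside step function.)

F(ω) = \frac{2}{\left(i \omega + 7\right)^{3}}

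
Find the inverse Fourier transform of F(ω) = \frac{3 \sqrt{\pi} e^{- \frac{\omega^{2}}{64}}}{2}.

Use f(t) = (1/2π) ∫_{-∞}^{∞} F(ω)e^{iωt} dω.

f(t) = 6 e^{- 16 t^{2}}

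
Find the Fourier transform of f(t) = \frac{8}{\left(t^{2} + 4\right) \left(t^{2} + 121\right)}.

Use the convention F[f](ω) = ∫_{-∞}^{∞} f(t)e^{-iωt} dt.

F(ω) = \frac{4 \pi \left(11 e^{9 \left|{\omega}\right|} - 2\right) e^{- 11 \left|{\omega}\right|}}{1287}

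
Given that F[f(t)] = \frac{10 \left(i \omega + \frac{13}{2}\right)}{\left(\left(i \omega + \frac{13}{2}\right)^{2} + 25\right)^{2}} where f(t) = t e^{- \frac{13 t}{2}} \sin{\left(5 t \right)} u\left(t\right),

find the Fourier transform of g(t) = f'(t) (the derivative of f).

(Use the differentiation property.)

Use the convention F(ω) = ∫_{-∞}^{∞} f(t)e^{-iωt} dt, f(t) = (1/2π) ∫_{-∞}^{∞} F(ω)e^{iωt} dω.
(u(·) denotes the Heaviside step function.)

F[g](ω) = \frac{80 i \omega \left(2 i \omega + 13\right)}{\left(\left(2 i \omega + 13\right)^{2} + 100\right)^{2}}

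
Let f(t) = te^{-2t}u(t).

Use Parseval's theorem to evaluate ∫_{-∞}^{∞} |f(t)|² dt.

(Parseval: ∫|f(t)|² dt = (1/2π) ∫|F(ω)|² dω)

∫|f(t)|² dt = \frac{1}{32}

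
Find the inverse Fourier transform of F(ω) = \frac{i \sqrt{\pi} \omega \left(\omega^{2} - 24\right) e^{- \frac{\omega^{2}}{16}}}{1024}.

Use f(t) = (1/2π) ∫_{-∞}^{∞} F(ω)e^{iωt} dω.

f(t) = t^{3} e^{- 4 t^{2}}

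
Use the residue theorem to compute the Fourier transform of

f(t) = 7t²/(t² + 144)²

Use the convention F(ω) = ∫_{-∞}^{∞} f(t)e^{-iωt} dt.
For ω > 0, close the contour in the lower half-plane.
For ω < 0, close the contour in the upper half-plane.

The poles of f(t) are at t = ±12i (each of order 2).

Let g(z) = f(z)e^{-iωz}; for large |z| the factor e^{-iωz} decays in the lower half-plane when ω > 0 and in the upper half-plane when ω < 0.

Case ω > 0 (lower half-plane, clockwise contour ⇒ F(ω) = -2πi·ΣRes):
  Res_{z = - 12 i} g(z) = \frac{7 i \left(1 - 12 \omega\right) e^{- 12 \omega}}{48} (pole of order 2)
  F(ω) = -2πi·ΣRes = \frac{7 \pi \left(1 - 12 \omega\right) e^{- 12 \omega}}{24}

Case ω < 0 (upper half-plane, counterclockwise contour ⇒ F(ω) = +2πi·ΣRes):
  Res_{z = 12 i} g(z) = \frac{7 i \left(- 12 \omega - 1\right) e^{12 \omega}}{48} (pole of order 2)
  F(ω) = 2πi·ΣRes = \frac{7 \pi \left(12 \omega + 1\right) e^{12 \omega}}{24}

Both cases combine into a single formula in |ω|:

F(ω) = \frac{7 \pi \left(1 - 12 \left|{\omega}\right|\right) e^{- 12 \left|{\omega}\right|}}{24}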